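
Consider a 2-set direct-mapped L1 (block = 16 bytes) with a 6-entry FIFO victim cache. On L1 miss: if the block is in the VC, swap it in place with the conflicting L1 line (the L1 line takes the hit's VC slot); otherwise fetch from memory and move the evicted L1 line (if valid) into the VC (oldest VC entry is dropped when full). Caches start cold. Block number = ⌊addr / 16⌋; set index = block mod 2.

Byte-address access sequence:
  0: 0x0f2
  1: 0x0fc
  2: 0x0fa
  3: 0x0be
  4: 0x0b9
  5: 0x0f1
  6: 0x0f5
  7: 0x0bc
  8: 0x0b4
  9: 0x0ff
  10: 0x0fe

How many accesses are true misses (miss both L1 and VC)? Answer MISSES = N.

MISSES = 2

0: 0xf2 (blk 15, set 1) → MISS  vc=[]
1: 0xfc (blk 15, set 1) → L1-HIT  vc=[]
2: 0xfa (blk 15, set 1) → L1-HIT  vc=[]
3: 0xbe (blk 11, set 1) → MISS  vc=[15]
4: 0xb9 (blk 11, set 1) → L1-HIT  vc=[15]
5: 0xf1 (blk 15, set 1) → VC-HIT  vc=[11]
6: 0xf5 (blk 15, set 1) → L1-HIT  vc=[11]
7: 0xbc (blk 11, set 1) → VC-HIT  vc=[15]
8: 0xb4 (blk 11, set 1) → L1-HIT  vc=[15]
9: 0xff (blk 15, set 1) → VC-HIT  vc=[11]
10: 0xfe (blk 15, set 1) → L1-HIT  vc=[11]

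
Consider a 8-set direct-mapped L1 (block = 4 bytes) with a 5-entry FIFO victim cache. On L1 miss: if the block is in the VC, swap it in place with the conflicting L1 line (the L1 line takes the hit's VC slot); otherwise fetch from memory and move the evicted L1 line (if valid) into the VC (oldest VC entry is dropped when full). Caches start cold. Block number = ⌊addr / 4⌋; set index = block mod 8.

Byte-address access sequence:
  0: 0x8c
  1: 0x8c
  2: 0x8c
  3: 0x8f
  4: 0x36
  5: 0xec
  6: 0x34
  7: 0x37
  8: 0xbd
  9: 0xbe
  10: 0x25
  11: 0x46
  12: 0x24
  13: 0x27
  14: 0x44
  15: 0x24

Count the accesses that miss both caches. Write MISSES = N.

MISSES = 6

  [0] addr=0x8c blk=35 s=3: MISS | VC []
  [1] addr=0x8c blk=35 s=3: L1-HIT | VC []
  [2] addr=0x8c blk=35 s=3: L1-HIT | VC []
  [3] addr=0x8f blk=35 s=3: L1-HIT | VC []
  [4] addr=0x36 blk=13 s=5: MISS | VC []
  [5] addr=0xec blk=59 s=3: MISS | VC [35]
  [6] addr=0x34 blk=13 s=5: L1-HIT | VC [35]
  [7] addr=0x37 blk=13 s=5: L1-HIT | VC [35]
  [8] addr=0xbd blk=47 s=7: MISS | VC [35]
  [9] addr=0xbe blk=47 s=7: L1-HIT | VC [35]
  [10] addr=0x25 blk=9 s=1: MISS | VC [35]
  [11] addr=0x46 blk=17 s=1: MISS | VC [35, 9]
  [12] addr=0x24 blk=9 s=1: VC-HIT | VC [35, 17]
  [13] addr=0x27 blk=9 s=1: L1-HIT | VC [35, 17]
  [14] addr=0x44 blk=17 s=1: VC-HIT | VC [35, 9]
  [15] addr=0x24 blk=9 s=1: VC-HIT | VC [35, 17]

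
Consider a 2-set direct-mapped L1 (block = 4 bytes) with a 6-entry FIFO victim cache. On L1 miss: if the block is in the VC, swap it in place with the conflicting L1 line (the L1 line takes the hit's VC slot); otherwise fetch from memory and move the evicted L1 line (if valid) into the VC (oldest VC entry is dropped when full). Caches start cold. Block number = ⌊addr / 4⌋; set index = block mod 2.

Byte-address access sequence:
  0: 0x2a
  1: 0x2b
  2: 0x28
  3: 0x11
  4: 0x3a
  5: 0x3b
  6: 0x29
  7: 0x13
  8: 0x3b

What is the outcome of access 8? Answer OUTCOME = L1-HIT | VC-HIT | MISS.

OUTCOME = VC-HIT

#0 0x2a→b10/s0 MISS; vc=[]
#1 0x2b→b10/s0 L1-HIT; vc=[]
#2 0x28→b10/s0 L1-HIT; vc=[]
#3 0x11→b4/s0 MISS; vc=[10]
#4 0x3a→b14/s0 MISS; vc=[10,4]
#5 0x3b→b14/s0 L1-HIT; vc=[10,4]
#6 0x29→b10/s0 VC-HIT; vc=[14,4]
#7 0x13→b4/s0 VC-HIT; vc=[14,10]
#8 0x3b→b14/s0 VC-HIT; vc=[4,10]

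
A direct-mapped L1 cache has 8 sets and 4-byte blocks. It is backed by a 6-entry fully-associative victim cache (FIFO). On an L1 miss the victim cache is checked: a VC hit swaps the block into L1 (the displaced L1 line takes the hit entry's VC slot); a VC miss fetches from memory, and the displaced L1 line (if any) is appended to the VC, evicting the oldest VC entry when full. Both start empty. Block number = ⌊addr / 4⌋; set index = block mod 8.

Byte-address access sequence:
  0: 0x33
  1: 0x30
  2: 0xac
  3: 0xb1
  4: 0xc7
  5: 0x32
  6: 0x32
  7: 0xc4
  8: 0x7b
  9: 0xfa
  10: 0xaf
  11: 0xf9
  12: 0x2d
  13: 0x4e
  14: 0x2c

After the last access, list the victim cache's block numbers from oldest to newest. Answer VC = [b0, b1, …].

  [0] addr=0x33 blk=12 s=4: MISS | VC []
  [1] addr=0x30 blk=12 s=4: L1-HIT | VC []
  [2] addr=0xac blk=43 s=3: MISS | VC []
  [3] addr=0xb1 blk=44 s=4: MISS | VC [12]
  [4] addr=0xc7 blk=49 s=1: MISS | VC [12]
  [5] addr=0x32 blk=12 s=4: VC-HIT | VC [44]
  [6] addr=0x32 blk=12 s=4: L1-HIT | VC [44]
  [7] addr=0xc4 blk=49 s=1: L1-HIT | VC [44]
  [8] addr=0x7b blk=30 s=6: MISS | VC [44]
  [9] addr=0xfa blk=62 s=6: MISS | VC [44, 30]
  [10] addr=0xaf blk=43 s=3: L1-HIT | VC [44, 30]
  [11] addr=0xf9 blk=62 s=6: L1-HIT | VC [44, 30]
  [12] addr=0x2d blk=11 s=3: MISS | VC [44, 30, 43]
  [13] addr=0x4e blk=19 s=3: MISS | VC [44, 30, 43, 11]
  [14] addr=0x2c blk=11 s=3: VC-HIT | VC [44, 30, 43, 19]

VC = [44, 30, 43, 19]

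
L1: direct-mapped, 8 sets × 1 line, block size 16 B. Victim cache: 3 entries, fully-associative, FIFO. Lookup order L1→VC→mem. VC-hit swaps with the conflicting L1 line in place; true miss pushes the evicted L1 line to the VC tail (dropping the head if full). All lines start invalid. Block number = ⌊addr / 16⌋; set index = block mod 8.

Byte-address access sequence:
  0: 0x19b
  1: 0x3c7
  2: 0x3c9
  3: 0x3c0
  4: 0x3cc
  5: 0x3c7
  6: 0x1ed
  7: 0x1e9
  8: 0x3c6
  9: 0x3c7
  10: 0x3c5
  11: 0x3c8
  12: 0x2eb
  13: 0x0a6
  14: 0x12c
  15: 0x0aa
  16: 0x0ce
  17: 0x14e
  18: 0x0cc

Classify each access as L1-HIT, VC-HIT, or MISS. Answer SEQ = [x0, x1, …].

SEQ = [MISS, MISS, L1-HIT, L1-HIT, L1-HIT, L1-HIT, MISS, L1-HIT, L1-HIT, L1-HIT, L1-HIT, L1-HIT, MISS, MISS, MISS, VC-HIT, MISS, MISS, VC-HIT]

#0 0x19b→b25/s1 MISS; vc=[]
#1 0x3c7→b60/s4 MISS; vc=[]
#2 0x3c9→b60/s4 L1-HIT; vc=[]
#3 0x3c0→b60/s4 L1-HIT; vc=[]
#4 0x3cc→b60/s4 L1-HIT; vc=[]
#5 0x3c7→b60/s4 L1-HIT; vc=[]
#6 0x1ed→b30/s6 MISS; vc=[]
#7 0x1e9→b30/s6 L1-HIT; vc=[]
#8 0x3c6→b60/s4 L1-HIT; vc=[]
#9 0x3c7→b60/s4 L1-HIT; vc=[]
#10 0x3c5→b60/s4 L1-HIT; vc=[]
#11 0x3c8→b60/s4 L1-HIT; vc=[]
#12 0x2eb→b46/s6 MISS; vc=[30]
#13 0xa6→b10/s2 MISS; vc=[30]
#14 0x12c→b18/s2 MISS; vc=[30,10]
#15 0xaa→b10/s2 VC-HIT; vc=[30,18]
#16 0xce→b12/s4 MISS; vc=[30,18,60]
#17 0x14e→b20/s4 MISS; vc=[18,60,12]
#18 0xcc→b12/s4 VC-HIT; vc=[18,60,20]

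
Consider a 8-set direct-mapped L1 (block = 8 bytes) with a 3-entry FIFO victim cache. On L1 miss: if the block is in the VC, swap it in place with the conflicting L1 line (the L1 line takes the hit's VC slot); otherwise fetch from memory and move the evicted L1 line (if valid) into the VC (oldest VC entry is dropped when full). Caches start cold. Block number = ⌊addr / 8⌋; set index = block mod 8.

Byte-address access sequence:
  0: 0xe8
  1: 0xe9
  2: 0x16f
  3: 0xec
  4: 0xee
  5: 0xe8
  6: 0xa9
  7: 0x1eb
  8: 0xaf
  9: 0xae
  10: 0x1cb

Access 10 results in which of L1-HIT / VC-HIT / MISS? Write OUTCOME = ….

OUTCOME = MISS

  [0] addr=0xe8 blk=29 s=5: MISS | VC []
  [1] addr=0xe9 blk=29 s=5: L1-HIT | VC []
  [2] addr=0x16f blk=45 s=5: MISS | VC [29]
  [3] addr=0xec blk=29 s=5: VC-HIT | VC [45]
  [4] addr=0xee blk=29 s=5: L1-HIT | VC [45]
  [5] addr=0xe8 blk=29 s=5: L1-HIT | VC [45]
  [6] addr=0xa9 blk=21 s=5: MISS | VC [45, 29]
  [7] addr=0x1eb blk=61 s=5: MISS | VC [45, 29, 21]
  [8] addr=0xaf blk=21 s=5: VC-HIT | VC [45, 29, 61]
  [9] addr=0xae blk=21 s=5: L1-HIT | VC [45, 29, 61]
  [10] addr=0x1cb blk=57 s=1: MISS | VC [45, 29, 61]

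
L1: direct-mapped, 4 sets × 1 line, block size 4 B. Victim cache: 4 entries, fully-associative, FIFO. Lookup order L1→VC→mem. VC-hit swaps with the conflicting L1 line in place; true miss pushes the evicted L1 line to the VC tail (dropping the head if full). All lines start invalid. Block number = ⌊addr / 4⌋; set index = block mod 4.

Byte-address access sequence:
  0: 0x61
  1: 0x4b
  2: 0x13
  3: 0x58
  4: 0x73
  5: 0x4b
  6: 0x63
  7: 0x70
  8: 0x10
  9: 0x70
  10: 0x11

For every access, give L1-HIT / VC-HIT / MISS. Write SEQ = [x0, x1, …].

  [0] addr=0x61 blk=24 s=0: MISS | VC []
  [1] addr=0x4b blk=18 s=2: MISS | VC []
  [2] addr=0x13 blk=4 s=0: MISS | VC [24]
  [3] addr=0x58 blk=22 s=2: MISS | VC [24, 18]
  [4] addr=0x73 blk=28 s=0: MISS | VC [24, 18, 4]
  [5] addr=0x4b blk=18 s=2: VC-HIT | VC [24, 22, 4]
  [6] addr=0x63 blk=24 s=0: VC-HIT | VC [28, 22, 4]
  [7] addr=0x70 blk=28 s=0: VC-HIT | VC [24, 22, 4]
  [8] addr=0x10 blk=4 s=0: VC-HIT | VC [24, 22, 28]
  [9] addr=0x70 blk=28 s=0: VC-HIT | VC [24, 22, 4]
  [10] addr=0x11 blk=4 s=0: VC-HIT | VC [24, 22, 28]

SEQ = [MISS, MISS, MISS, MISS, MISS, VC-HIT, VC-HIT, VC-HIT, VC-HIT, VC-HIT, VC-HIT]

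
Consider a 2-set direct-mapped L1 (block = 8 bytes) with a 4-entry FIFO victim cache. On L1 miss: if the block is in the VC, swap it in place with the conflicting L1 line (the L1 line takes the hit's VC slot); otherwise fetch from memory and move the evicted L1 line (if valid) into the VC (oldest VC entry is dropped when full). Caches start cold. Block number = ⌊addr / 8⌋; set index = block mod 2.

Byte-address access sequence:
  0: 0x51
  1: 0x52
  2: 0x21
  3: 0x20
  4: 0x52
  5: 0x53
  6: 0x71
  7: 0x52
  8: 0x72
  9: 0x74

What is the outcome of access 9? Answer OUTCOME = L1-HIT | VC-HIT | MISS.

  [0] addr=0x51 blk=10 s=0: MISS | VC []
  [1] addr=0x52 blk=10 s=0: L1-HIT | VC []
  [2] addr=0x21 blk=4 s=0: MISS | VC [10]
  [3] addr=0x20 blk=4 s=0: L1-HIT | VC [10]
  [4] addr=0x52 blk=10 s=0: VC-HIT | VC [4]
  [5] addr=0x53 blk=10 s=0: L1-HIT | VC [4]
  [6] addr=0x71 blk=14 s=0: MISS | VC [4, 10]
  [7] addr=0x52 blk=10 s=0: VC-HIT | VC [4, 14]
  [8] addr=0x72 blk=14 s=0: VC-HIT | VC [4, 10]
  [9] addr=0x74 blk=14 s=0: L1-HIT | VC [4, 10]

OUTCOME = L1-HIT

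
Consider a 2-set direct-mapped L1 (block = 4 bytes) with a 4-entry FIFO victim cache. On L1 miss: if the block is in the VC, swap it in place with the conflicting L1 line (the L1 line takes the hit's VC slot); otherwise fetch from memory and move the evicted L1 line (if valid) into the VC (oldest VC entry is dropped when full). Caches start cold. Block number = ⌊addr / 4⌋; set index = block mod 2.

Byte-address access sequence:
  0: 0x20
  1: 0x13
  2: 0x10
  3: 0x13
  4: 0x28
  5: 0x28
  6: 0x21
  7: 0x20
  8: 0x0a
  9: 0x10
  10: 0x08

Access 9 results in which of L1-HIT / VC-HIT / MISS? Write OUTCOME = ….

OUTCOME = VC-HIT

#0 0x20→b8/s0 MISS; vc=[]
#1 0x13→b4/s0 MISS; vc=[8]
#2 0x10→b4/s0 L1-HIT; vc=[8]
#3 0x13→b4/s0 L1-HIT; vc=[8]
#4 0x28→b10/s0 MISS; vc=[8,4]
#5 0x28→b10/s0 L1-HIT; vc=[8,4]
#6 0x21→b8/s0 VC-HIT; vc=[10,4]
#7 0x20→b8/s0 L1-HIT; vc=[10,4]
#8 0xa→b2/s0 MISS; vc=[10,4,8]
#9 0x10→b4/s0 VC-HIT; vc=[10,2,8]
#10 0x8→b2/s0 VC-HIT; vc=[10,4,8]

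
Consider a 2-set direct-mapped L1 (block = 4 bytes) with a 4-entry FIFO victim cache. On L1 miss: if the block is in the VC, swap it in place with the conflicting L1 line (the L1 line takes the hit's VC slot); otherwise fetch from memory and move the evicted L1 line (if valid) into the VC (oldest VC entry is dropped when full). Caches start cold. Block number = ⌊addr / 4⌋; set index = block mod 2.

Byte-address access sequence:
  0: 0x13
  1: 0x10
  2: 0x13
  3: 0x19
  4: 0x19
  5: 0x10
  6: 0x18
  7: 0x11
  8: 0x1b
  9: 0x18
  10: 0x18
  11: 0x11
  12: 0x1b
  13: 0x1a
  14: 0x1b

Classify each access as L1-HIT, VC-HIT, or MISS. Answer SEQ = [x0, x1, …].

SEQ = [MISS, L1-HIT, L1-HIT, MISS, L1-HIT, VC-HIT, VC-HIT, VC-HIT, VC-HIT, L1-HIT, L1-HIT, VC-HIT, VC-HIT, L1-HIT, L1-HIT]

#0 0x13→b4/s0 MISS; vc=[]
#1 0x10→b4/s0 L1-HIT; vc=[]
#2 0x13→b4/s0 L1-HIT; vc=[]
#3 0x19→b6/s0 MISS; vc=[4]
#4 0x19→b6/s0 L1-HIT; vc=[4]
#5 0x10→b4/s0 VC-HIT; vc=[6]
#6 0x18→b6/s0 VC-HIT; vc=[4]
#7 0x11→b4/s0 VC-HIT; vc=[6]
#8 0x1b→b6/s0 VC-HIT; vc=[4]
#9 0x18→b6/s0 L1-HIT; vc=[4]
#10 0x18→b6/s0 L1-HIT; vc=[4]
#11 0x11→b4/s0 VC-HIT; vc=[6]
#12 0x1b→b6/s0 VC-HIT; vc=[4]
#13 0x1a→b6/s0 L1-HIT; vc=[4]
#14 0x1b→b6/s0 L1-HIT; vc=[4]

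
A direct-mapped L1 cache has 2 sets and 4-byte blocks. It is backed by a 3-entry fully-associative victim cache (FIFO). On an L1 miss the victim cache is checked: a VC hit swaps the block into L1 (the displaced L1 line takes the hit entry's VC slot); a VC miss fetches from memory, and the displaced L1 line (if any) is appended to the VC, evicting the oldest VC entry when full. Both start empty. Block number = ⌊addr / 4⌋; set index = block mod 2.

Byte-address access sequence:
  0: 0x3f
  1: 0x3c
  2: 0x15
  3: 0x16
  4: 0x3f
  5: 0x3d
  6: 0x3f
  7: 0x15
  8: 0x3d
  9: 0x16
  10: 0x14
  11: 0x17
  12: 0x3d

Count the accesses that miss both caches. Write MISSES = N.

0: 0x3f (blk 15, set 1) → MISS  vc=[]
1: 0x3c (blk 15, set 1) → L1-HIT  vc=[]
2: 0x15 (blk 5, set 1) → MISS  vc=[15]
3: 0x16 (blk 5, set 1) → L1-HIT  vc=[15]
4: 0x3f (blk 15, set 1) → VC-HIT  vc=[5]
5: 0x3d (blk 15, set 1) → L1-HIT  vc=[5]
6: 0x3f (blk 15, set 1) → L1-HIT  vc=[5]
7: 0x15 (blk 5, set 1) → VC-HIT  vc=[15]
8: 0x3d (blk 15, set 1) → VC-HIT  vc=[5]
9: 0x16 (blk 5, set 1) → VC-HIT  vc=[15]
10: 0x14 (blk 5, set 1) → L1-HIT  vc=[15]
11: 0x17 (blk 5, set 1) → L1-HIT  vc=[15]
12: 0x3d (blk 15, set 1) → VC-HIT  vc=[5]

MISSES = 2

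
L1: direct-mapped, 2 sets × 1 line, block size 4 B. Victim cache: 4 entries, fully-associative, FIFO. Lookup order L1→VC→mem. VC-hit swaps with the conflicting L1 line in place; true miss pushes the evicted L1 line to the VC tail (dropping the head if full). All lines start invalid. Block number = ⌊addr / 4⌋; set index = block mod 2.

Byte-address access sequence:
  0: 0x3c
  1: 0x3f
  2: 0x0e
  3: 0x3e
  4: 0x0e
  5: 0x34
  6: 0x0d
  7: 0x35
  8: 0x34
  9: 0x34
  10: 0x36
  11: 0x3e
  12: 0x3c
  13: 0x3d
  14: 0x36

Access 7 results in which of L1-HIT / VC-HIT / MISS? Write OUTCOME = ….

OUTCOME = VC-HIT

0: 0x3c (blk 15, set 1) → MISS  vc=[]
1: 0x3f (blk 15, set 1) → L1-HIT  vc=[]
2: 0xe (blk 3, set 1) → MISS  vc=[15]
3: 0x3e (blk 15, set 1) → VC-HIT  vc=[3]
4: 0xe (blk 3, set 1) → VC-HIT  vc=[15]
5: 0x34 (blk 13, set 1) → MISS  vc=[15, 3]
6: 0xd (blk 3, set 1) → VC-HIT  vc=[15, 13]
7: 0x35 (blk 13, set 1) → VC-HIT  vc=[15, 3]
8: 0x34 (blk 13, set 1) → L1-HIT  vc=[15, 3]
9: 0x34 (blk 13, set 1) → L1-HIT  vc=[15, 3]
10: 0x36 (blk 13, set 1) → L1-HIT  vc=[15, 3]
11: 0x3e (blk 15, set 1) → VC-HIT  vc=[13, 3]
12: 0x3c (blk 15, set 1) → L1-HIT  vc=[13, 3]
13: 0x3d (blk 15, set 1) → L1-HIT  vc=[13, 3]
14: 0x36 (blk 13, set 1) → VC-HIT  vc=[15, 3]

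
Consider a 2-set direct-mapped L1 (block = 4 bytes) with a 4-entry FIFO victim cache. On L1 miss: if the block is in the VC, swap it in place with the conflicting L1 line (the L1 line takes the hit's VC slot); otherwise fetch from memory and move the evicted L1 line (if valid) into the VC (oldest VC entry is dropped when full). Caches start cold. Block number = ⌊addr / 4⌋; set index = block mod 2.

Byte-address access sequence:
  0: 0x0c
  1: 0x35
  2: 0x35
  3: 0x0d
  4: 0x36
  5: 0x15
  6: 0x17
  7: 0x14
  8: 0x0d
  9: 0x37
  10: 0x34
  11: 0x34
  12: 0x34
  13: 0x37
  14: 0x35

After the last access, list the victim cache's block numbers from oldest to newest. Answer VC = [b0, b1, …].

  [0] addr=0xc blk=3 s=1: MISS | VC []
  [1] addr=0x35 blk=13 s=1: MISS | VC [3]
  [2] addr=0x35 blk=13 s=1: L1-HIT | VC [3]
  [3] addr=0xd blk=3 s=1: VC-HIT | VC [13]
  [4] addr=0x36 blk=13 s=1: VC-HIT | VC [3]
  [5] addr=0x15 blk=5 s=1: MISS | VC [3, 13]
  [6] addr=0x17 blk=5 s=1: L1-HIT | VC [3, 13]
  [7] addr=0x14 blk=5 s=1: L1-HIT | VC [3, 13]
  [8] addr=0xd blk=3 s=1: VC-HIT | VC [5, 13]
  [9] addr=0x37 blk=13 s=1: VC-HIT | VC [5, 3]
  [10] addr=0x34 blk=13 s=1: L1-HIT | VC [5, 3]
  [11] addr=0x34 blk=13 s=1: L1-HIT | VC [5, 3]
  [12] addr=0x34 blk=13 s=1: L1-HIT | VC [5, 3]
  [13] addr=0x37 blk=13 s=1: L1-HIT | VC [5, 3]
  [14] addr=0x35 blk=13 s=1: L1-HIT | VC [5, 3]

VC = [5, 3]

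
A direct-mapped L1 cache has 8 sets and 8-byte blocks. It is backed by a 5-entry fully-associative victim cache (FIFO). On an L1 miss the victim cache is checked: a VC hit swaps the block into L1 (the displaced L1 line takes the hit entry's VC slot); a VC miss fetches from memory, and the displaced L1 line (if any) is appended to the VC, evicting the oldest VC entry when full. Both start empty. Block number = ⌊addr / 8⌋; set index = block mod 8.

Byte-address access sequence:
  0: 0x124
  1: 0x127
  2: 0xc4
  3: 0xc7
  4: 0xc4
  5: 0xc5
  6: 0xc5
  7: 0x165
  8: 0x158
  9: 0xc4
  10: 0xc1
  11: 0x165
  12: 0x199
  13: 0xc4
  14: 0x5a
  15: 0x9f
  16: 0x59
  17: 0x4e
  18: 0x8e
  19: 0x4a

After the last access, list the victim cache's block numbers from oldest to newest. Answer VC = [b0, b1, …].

VC = [36, 43, 51, 19, 17]

0: 0x124 (blk 36, set 4) → MISS  vc=[]
1: 0x127 (blk 36, set 4) → L1-HIT  vc=[]
2: 0xc4 (blk 24, set 0) → MISS  vc=[]
3: 0xc7 (blk 24, set 0) → L1-HIT  vc=[]
4: 0xc4 (blk 24, set 0) → L1-HIT  vc=[]
5: 0xc5 (blk 24, set 0) → L1-HIT  vc=[]
6: 0xc5 (blk 24, set 0) → L1-HIT  vc=[]
7: 0x165 (blk 44, set 4) → MISS  vc=[36]
8: 0x158 (blk 43, set 3) → MISS  vc=[36]
9: 0xc4 (blk 24, set 0) → L1-HIT  vc=[36]
10: 0xc1 (blk 24, set 0) → L1-HIT  vc=[36]
11: 0x165 (blk 44, set 4) → L1-HIT  vc=[36]
12: 0x199 (blk 51, set 3) → MISS  vc=[36, 43]
13: 0xc4 (blk 24, set 0) → L1-HIT  vc=[36, 43]
14: 0x5a (blk 11, set 3) → MISS  vc=[36, 43, 51]
15: 0x9f (blk 19, set 3) → MISS  vc=[36, 43, 51, 11]
16: 0x59 (blk 11, set 3) → VC-HIT  vc=[36, 43, 51, 19]
17: 0x4e (blk 9, set 1) → MISS  vc=[36, 43, 51, 19]
18: 0x8e (blk 17, set 1) → MISS  vc=[36, 43, 51, 19, 9]
19: 0x4a (blk 9, set 1) → VC-HIT  vc=[36, 43, 51, 19, 17]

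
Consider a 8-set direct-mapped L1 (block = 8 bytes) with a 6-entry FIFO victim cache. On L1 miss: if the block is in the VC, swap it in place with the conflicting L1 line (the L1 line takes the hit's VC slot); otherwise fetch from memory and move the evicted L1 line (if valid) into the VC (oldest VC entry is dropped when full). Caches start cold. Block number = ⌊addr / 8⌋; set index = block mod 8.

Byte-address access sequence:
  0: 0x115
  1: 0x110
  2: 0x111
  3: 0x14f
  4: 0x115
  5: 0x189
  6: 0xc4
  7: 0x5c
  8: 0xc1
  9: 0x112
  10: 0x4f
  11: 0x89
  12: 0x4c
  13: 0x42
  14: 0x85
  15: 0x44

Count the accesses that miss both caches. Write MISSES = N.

  [0] addr=0x115 blk=34 s=2: MISS | VC []
  [1] addr=0x110 blk=34 s=2: L1-HIT | VC []
  [2] addr=0x111 blk=34 s=2: L1-HIT | VC []
  [3] addr=0x14f blk=41 s=1: MISS | VC []
  [4] addr=0x115 blk=34 s=2: L1-HIT | VC []
  [5] addr=0x189 blk=49 s=1: MISS | VC [41]
  [6] addr=0xc4 blk=24 s=0: MISS | VC [41]
  [7] addr=0x5c blk=11 s=3: MISS | VC [41]
  [8] addr=0xc1 blk=24 s=0: L1-HIT | VC [41]
  [9] addr=0x112 blk=34 s=2: L1-HIT | VC [41]
  [10] addr=0x4f blk=9 s=1: MISS | VC [41, 49]
  [11] addr=0x89 blk=17 s=1: MISS | VC [41, 49, 9]
  [12] addr=0x4c blk=9 s=1: VC-HIT | VC [41, 49, 17]
  [13] addr=0x42 blk=8 s=0: MISS | VC [41, 49, 17, 24]
  [14] addr=0x85 blk=16 s=0: MISS | VC [41, 49, 17, 24, 8]
  [15] addr=0x44 blk=8 s=0: VC-HIT | VC [41, 49, 17, 24, 16]

MISSES = 9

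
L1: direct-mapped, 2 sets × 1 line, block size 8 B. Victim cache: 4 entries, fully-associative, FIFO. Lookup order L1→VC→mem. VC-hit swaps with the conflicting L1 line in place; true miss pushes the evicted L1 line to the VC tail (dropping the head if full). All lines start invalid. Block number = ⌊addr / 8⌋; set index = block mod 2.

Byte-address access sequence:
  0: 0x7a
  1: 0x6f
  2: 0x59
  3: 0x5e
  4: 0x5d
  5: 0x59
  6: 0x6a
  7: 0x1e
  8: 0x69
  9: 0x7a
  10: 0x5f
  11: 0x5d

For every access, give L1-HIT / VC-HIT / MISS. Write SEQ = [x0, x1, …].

0: 0x7a (blk 15, set 1) → MISS  vc=[]
1: 0x6f (blk 13, set 1) → MISS  vc=[15]
2: 0x59 (blk 11, set 1) → MISS  vc=[15, 13]
3: 0x5e (blk 11, set 1) → L1-HIT  vc=[15, 13]
4: 0x5d (blk 11, set 1) → L1-HIT  vc=[15, 13]
5: 0x59 (blk 11, set 1) → L1-HIT  vc=[15, 13]
6: 0x6a (blk 13, set 1) → VC-HIT  vc=[15, 11]
7: 0x1e (blk 3, set 1) → MISS  vc=[15, 11, 13]
8: 0x69 (blk 13, set 1) → VC-HIT  vc=[15, 11, 3]
9: 0x7a (blk 15, set 1) → VC-HIT  vc=[13, 11, 3]
10: 0x5f (blk 11, set 1) → VC-HIT  vc=[13, 15, 3]
11: 0x5d (blk 11, set 1) → L1-HIT  vc=[13, 15, 3]

SEQ = [MISS, MISS, MISS, L1-HIT, L1-HIT, L1-HIT, VC-HIT, MISS, VC-HIT, VC-HIT, VC-HIT, L1-HIT]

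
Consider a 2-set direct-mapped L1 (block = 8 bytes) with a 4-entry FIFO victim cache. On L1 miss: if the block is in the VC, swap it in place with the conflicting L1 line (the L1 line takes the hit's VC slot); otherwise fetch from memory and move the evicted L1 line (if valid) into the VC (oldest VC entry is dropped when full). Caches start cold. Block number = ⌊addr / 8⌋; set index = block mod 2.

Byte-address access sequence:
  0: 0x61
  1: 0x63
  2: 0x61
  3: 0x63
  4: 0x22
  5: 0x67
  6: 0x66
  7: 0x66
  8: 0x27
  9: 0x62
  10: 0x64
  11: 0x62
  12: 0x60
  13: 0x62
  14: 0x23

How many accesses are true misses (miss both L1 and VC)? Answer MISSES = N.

MISSES = 2

0: 0x61 (blk 12, set 0) → MISS  vc=[]
1: 0x63 (blk 12, set 0) → L1-HIT  vc=[]
2: 0x61 (blk 12, set 0) → L1-HIT  vc=[]
3: 0x63 (blk 12, set 0) → L1-HIT  vc=[]
4: 0x22 (blk 4, set 0) → MISS  vc=[12]
5: 0x67 (blk 12, set 0) → VC-HIT  vc=[4]
6: 0x66 (blk 12, set 0) → L1-HIT  vc=[4]
7: 0x66 (blk 12, set 0) → L1-HIT  vc=[4]
8: 0x27 (blk 4, set 0) → VC-HIT  vc=[12]
9: 0x62 (blk 12, set 0) → VC-HIT  vc=[4]
10: 0x64 (blk 12, set 0) → L1-HIT  vc=[4]
11: 0x62 (blk 12, set 0) → L1-HIT  vc=[4]
12: 0x60 (blk 12, set 0) → L1-HIT  vc=[4]
13: 0x62 (blk 12, set 0) → L1-HIT  vc=[4]
14: 0x23 (blk 4, set 0) → VC-HIT  vc=[12]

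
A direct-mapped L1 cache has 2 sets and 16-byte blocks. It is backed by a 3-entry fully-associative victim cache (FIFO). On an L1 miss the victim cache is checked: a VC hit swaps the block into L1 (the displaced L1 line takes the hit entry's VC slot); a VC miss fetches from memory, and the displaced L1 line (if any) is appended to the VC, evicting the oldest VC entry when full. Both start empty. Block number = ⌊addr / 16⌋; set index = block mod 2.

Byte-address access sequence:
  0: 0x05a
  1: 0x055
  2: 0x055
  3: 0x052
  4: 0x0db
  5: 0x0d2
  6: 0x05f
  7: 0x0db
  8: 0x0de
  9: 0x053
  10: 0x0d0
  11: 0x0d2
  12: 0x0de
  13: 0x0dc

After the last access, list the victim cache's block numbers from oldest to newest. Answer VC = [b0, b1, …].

VC = [5]

  [0] addr=0x5a blk=5 s=1: MISS | VC []
  [1] addr=0x55 blk=5 s=1: L1-HIT | VC []
  [2] addr=0x55 blk=5 s=1: L1-HIT | VC []
  [3] addr=0x52 blk=5 s=1: L1-HIT | VC []
  [4] addr=0xdb blk=13 s=1: MISS | VC [5]
  [5] addr=0xd2 blk=13 s=1: L1-HIT | VC [5]
  [6] addr=0x5f blk=5 s=1: VC-HIT | VC [13]
  [7] addr=0xdb blk=13 s=1: VC-HIT | VC [5]
  [8] addr=0xde blk=13 s=1: L1-HIT | VC [5]
  [9] addr=0x53 blk=5 s=1: VC-HIT | VC [13]
  [10] addr=0xd0 blk=13 s=1: VC-HIT | VC [5]
  [11] addr=0xd2 blk=13 s=1: L1-HIT | VC [5]
  [12] addr=0xde blk=13 s=1: L1-HIT | VC [5]
  [13] addr=0xdc blk=13 s=1: L1-HIT | VC [5]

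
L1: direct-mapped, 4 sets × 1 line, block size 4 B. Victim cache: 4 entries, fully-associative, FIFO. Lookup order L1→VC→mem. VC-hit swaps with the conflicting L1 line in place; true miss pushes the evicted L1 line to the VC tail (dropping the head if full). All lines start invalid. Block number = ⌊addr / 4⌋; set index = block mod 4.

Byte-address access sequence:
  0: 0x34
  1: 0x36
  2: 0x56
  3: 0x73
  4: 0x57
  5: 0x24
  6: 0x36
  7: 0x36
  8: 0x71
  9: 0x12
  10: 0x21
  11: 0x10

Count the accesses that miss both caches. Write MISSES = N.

MISSES = 6

#0 0x34→b13/s1 MISS; vc=[]
#1 0x36→b13/s1 L1-HIT; vc=[]
#2 0x56→b21/s1 MISS; vc=[13]
#3 0x73→b28/s0 MISS; vc=[13]
#4 0x57→b21/s1 L1-HIT; vc=[13]
#5 0x24→b9/s1 MISS; vc=[13,21]
#6 0x36→b13/s1 VC-HIT; vc=[9,21]
#7 0x36→b13/s1 L1-HIT; vc=[9,21]
#8 0x71→b28/s0 L1-HIT; vc=[9,21]
#9 0x12→b4/s0 MISS; vc=[9,21,28]
#10 0x21→b8/s0 MISS; vc=[9,21,28,4]
#11 0x10→b4/s0 VC-HIT; vc=[9,21,28,8]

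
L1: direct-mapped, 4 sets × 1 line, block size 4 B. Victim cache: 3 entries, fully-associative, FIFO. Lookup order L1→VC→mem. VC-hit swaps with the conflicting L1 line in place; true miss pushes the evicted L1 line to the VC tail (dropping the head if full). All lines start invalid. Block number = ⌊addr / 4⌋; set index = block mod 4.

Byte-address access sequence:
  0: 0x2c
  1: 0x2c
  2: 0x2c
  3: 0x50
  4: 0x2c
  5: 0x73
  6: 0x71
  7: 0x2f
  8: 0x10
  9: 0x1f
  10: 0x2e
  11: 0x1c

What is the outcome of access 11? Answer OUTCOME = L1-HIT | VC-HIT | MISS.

0: 0x2c (blk 11, set 3) → MISS  vc=[]
1: 0x2c (blk 11, set 3) → L1-HIT  vc=[]
2: 0x2c (blk 11, set 3) → L1-HIT  vc=[]
3: 0x50 (blk 20, set 0) → MISS  vc=[]
4: 0x2c (blk 11, set 3) → L1-HIT  vc=[]
5: 0x73 (blk 28, set 0) → MISS  vc=[20]
6: 0x71 (blk 28, set 0) → L1-HIT  vc=[20]
7: 0x2f (blk 11, set 3) → L1-HIT  vc=[20]
8: 0x10 (blk 4, set 0) → MISS  vc=[20, 28]
9: 0x1f (blk 7, set 3) → MISS  vc=[20, 28, 11]
10: 0x2e (blk 11, set 3) → VC-HIT  vc=[20, 28, 7]
11: 0x1c (blk 7, set 3) → VC-HIT  vc=[20, 28, 11]

OUTCOME = VC-HIT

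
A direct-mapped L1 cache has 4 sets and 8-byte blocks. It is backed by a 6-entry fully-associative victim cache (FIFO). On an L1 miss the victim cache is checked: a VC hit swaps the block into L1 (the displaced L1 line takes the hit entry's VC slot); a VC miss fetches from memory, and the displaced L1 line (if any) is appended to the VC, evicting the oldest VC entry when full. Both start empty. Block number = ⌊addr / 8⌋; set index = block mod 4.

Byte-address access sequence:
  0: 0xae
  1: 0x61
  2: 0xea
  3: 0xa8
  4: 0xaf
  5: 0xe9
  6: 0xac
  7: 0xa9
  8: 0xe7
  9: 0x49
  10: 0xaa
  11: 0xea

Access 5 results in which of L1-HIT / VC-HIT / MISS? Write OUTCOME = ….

#0 0xae→b21/s1 MISS; vc=[]
#1 0x61→b12/s0 MISS; vc=[]
#2 0xea→b29/s1 MISS; vc=[21]
#3 0xa8→b21/s1 VC-HIT; vc=[29]
#4 0xaf→b21/s1 L1-HIT; vc=[29]
#5 0xe9→b29/s1 VC-HIT; vc=[21]
#6 0xac→b21/s1 VC-HIT; vc=[29]
#7 0xa9→b21/s1 L1-HIT; vc=[29]
#8 0xe7→b28/s0 MISS; vc=[29,12]
#9 0x49→b9/s1 MISS; vc=[29,12,21]
#10 0xaa→b21/s1 VC-HIT; vc=[29,12,9]
#11 0xea→b29/s1 VC-HIT; vc=[21,12,9]

OUTCOME = VC-HIT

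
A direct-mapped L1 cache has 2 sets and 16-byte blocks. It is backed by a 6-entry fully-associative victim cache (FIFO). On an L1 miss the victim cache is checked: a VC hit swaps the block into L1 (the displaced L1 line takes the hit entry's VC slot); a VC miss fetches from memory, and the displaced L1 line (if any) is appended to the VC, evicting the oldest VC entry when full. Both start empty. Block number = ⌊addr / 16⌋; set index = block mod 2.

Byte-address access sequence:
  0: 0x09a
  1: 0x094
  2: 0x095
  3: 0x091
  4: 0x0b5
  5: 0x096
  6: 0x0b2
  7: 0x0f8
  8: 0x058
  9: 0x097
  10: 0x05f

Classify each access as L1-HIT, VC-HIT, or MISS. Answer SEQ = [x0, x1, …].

0: 0x9a (blk 9, set 1) → MISS  vc=[]
1: 0x94 (blk 9, set 1) → L1-HIT  vc=[]
2: 0x95 (blk 9, set 1) → L1-HIT  vc=[]
3: 0x91 (blk 9, set 1) → L1-HIT  vc=[]
4: 0xb5 (blk 11, set 1) → MISS  vc=[9]
5: 0x96 (blk 9, set 1) → VC-HIT  vc=[11]
6: 0xb2 (blk 11, set 1) → VC-HIT  vc=[9]
7: 0xf8 (blk 15, set 1) → MISS  vc=[9, 11]
8: 0x58 (blk 5, set 1) → MISS  vc=[9, 11, 15]
9: 0x97 (blk 9, set 1) → VC-HIT  vc=[5, 11, 15]
10: 0x5f (blk 5, set 1) → VC-HIT  vc=[9, 11, 15]

SEQ = [MISS, L1-HIT, L1-HIT, L1-HIT, MISS, VC-HIT, VC-HIT, MISS, MISS, VC-HIT, VC-HIT]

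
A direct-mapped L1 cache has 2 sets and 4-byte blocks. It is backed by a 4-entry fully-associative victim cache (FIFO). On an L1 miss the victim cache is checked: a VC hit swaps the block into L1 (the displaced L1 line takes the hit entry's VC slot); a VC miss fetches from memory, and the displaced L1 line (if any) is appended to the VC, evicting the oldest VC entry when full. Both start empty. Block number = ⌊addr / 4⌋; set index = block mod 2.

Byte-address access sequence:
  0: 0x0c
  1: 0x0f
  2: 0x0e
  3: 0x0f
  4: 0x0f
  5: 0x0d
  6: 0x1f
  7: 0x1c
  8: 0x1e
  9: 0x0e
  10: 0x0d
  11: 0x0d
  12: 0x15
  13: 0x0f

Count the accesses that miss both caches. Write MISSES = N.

#0 0xc→b3/s1 MISS; vc=[]
#1 0xf→b3/s1 L1-HIT; vc=[]
#2 0xe→b3/s1 L1-HIT; vc=[]
#3 0xf→b3/s1 L1-HIT; vc=[]
#4 0xf→b3/s1 L1-HIT; vc=[]
#5 0xd→b3/s1 L1-HIT; vc=[]
#6 0x1f→b7/s1 MISS; vc=[3]
#7 0x1c→b7/s1 L1-HIT; vc=[3]
#8 0x1e→b7/s1 L1-HIT; vc=[3]
#9 0xe→b3/s1 VC-HIT; vc=[7]
#10 0xd→b3/s1 L1-HIT; vc=[7]
#11 0xd→b3/s1 L1-HIT; vc=[7]
#12 0x15→b5/s1 MISS; vc=[7,3]
#13 0xf→b3/s1 VC-HIT; vc=[7,5]

MISSES = 3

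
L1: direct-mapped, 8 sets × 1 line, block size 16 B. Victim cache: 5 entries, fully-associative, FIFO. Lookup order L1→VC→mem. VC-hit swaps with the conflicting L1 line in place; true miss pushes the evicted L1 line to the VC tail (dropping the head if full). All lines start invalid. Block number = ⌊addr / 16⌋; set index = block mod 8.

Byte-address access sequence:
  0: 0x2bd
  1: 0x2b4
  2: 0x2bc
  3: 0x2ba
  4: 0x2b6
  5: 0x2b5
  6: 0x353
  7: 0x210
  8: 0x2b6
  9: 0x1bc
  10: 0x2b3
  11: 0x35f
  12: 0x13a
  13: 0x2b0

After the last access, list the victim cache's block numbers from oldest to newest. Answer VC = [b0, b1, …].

VC = [27, 19]

  [0] addr=0x2bd blk=43 s=3: MISS | VC []
  [1] addr=0x2b4 blk=43 s=3: L1-HIT | VC []
  [2] addr=0x2bc blk=43 s=3: L1-HIT | VC []
  [3] addr=0x2ba blk=43 s=3: L1-HIT | VC []
  [4] addr=0x2b6 blk=43 s=3: L1-HIT | VC []
  [5] addr=0x2b5 blk=43 s=3: L1-HIT | VC []
  [6] addr=0x353 blk=53 s=5: MISS | VC []
  [7] addr=0x210 blk=33 s=1: MISS | VC []
  [8] addr=0x2b6 blk=43 s=3: L1-HIT | VC []
  [9] addr=0x1bc blk=27 s=3: MISS | VC [43]
  [10] addr=0x2b3 blk=43 s=3: VC-HIT | VC [27]
  [11] addr=0x35f blk=53 s=5: L1-HIT | VC [27]
  [12] addr=0x13a blk=19 s=3: MISS | VC [27, 43]
  [13] addr=0x2b0 blk=43 s=3: VC-HIT | VC [27, 19]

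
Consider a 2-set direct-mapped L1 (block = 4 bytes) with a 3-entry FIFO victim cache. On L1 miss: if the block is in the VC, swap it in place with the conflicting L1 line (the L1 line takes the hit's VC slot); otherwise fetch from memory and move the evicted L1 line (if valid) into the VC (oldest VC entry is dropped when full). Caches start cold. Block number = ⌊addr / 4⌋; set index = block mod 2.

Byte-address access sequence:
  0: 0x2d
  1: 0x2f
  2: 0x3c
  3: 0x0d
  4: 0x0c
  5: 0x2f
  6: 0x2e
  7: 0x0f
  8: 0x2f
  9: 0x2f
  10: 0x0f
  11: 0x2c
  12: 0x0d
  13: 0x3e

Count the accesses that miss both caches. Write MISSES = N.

0: 0x2d (blk 11, set 1) → MISS  vc=[]
1: 0x2f (blk 11, set 1) → L1-HIT  vc=[]
2: 0x3c (blk 15, set 1) → MISS  vc=[11]
3: 0xd (blk 3, set 1) → MISS  vc=[11, 15]
4: 0xc (blk 3, set 1) → L1-HIT  vc=[11, 15]
5: 0x2f (blk 11, set 1) → VC-HIT  vc=[3, 15]
6: 0x2e (blk 11, set 1) → L1-HIT  vc=[3, 15]
7: 0xf (blk 3, set 1) → VC-HIT  vc=[11, 15]
8: 0x2f (blk 11, set 1) → VC-HIT  vc=[3, 15]
9: 0x2f (blk 11, set 1) → L1-HIT  vc=[3, 15]
10: 0xf (blk 3, set 1) → VC-HIT  vc=[11, 15]
11: 0x2c (blk 11, set 1) → VC-HIT  vc=[3, 15]
12: 0xd (blk 3, set 1) → VC-HIT  vc=[11, 15]
13: 0x3e (blk 15, set 1) → VC-HIT  vc=[11, 3]

MISSES = 3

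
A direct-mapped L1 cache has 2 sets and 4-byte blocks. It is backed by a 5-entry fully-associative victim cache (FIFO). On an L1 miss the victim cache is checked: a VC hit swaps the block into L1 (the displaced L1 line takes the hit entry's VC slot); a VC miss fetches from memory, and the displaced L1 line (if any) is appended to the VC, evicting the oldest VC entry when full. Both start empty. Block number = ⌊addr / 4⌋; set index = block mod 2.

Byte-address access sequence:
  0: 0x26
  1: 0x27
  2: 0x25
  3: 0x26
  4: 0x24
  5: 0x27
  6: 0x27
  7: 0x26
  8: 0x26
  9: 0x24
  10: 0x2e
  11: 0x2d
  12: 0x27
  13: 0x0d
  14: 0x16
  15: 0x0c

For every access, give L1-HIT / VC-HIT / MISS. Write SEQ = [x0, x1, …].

SEQ = [MISS, L1-HIT, L1-HIT, L1-HIT, L1-HIT, L1-HIT, L1-HIT, L1-HIT, L1-HIT, L1-HIT, MISS, L1-HIT, VC-HIT, MISS, MISS, VC-HIT]

0: 0x26 (blk 9, set 1) → MISS  vc=[]
1: 0x27 (blk 9, set 1) → L1-HIT  vc=[]
2: 0x25 (blk 9, set 1) → L1-HIT  vc=[]
3: 0x26 (blk 9, set 1) → L1-HIT  vc=[]
4: 0x24 (blk 9, set 1) → L1-HIT  vc=[]
5: 0x27 (blk 9, set 1) → L1-HIT  vc=[]
6: 0x27 (blk 9, set 1) → L1-HIT  vc=[]
7: 0x26 (blk 9, set 1) → L1-HIT  vc=[]
8: 0x26 (blk 9, set 1) → L1-HIT  vc=[]
9: 0x24 (blk 9, set 1) → L1-HIT  vc=[]
10: 0x2e (blk 11, set 1) → MISS  vc=[9]
11: 0x2d (blk 11, set 1) → L1-HIT  vc=[9]
12: 0x27 (blk 9, set 1) → VC-HIT  vc=[11]
13: 0xd (blk 3, set 1) → MISS  vc=[11, 9]
14: 0x16 (blk 5, set 1) → MISS  vc=[11, 9, 3]
15: 0xc (blk 3, set 1) → VC-HIT  vc=[11, 9, 5]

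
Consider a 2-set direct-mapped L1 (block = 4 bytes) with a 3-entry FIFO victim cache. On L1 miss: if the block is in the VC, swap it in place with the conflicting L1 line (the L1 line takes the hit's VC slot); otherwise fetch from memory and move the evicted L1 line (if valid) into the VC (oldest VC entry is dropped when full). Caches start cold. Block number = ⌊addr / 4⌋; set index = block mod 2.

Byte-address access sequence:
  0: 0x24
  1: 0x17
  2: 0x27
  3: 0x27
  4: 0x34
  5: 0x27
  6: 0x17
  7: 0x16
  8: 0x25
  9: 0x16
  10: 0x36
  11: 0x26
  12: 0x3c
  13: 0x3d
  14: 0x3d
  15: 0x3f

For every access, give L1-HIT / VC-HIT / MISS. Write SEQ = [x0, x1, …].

SEQ = [MISS, MISS, VC-HIT, L1-HIT, MISS, VC-HIT, VC-HIT, L1-HIT, VC-HIT, VC-HIT, VC-HIT, VC-HIT, MISS, L1-HIT, L1-HIT, L1-HIT]

  [0] addr=0x24 blk=9 s=1: MISS | VC []
  [1] addr=0x17 blk=5 s=1: MISS | VC [9]
  [2] addr=0x27 blk=9 s=1: VC-HIT | VC [5]
  [3] addr=0x27 blk=9 s=1: L1-HIT | VC [5]
  [4] addr=0x34 blk=13 s=1: MISS | VC [5, 9]
  [5] addr=0x27 blk=9 s=1: VC-HIT | VC [5, 13]
  [6] addr=0x17 blk=5 s=1: VC-HIT | VC [9, 13]
  [7] addr=0x16 blk=5 s=1: L1-HIT | VC [9, 13]
  [8] addr=0x25 blk=9 s=1: VC-HIT | VC [5, 13]
  [9] addr=0x16 blk=5 s=1: VC-HIT | VC [9, 13]
  [10] addr=0x36 blk=13 s=1: VC-HIT | VC [9, 5]
  [11] addr=0x26 blk=9 s=1: VC-HIT | VC [13, 5]
  [12] addr=0x3c blk=15 s=1: MISS | VC [13, 5, 9]
  [13] addr=0x3d blk=15 s=1: L1-HIT | VC [13, 5, 9]
  [14] addr=0x3d blk=15 s=1: L1-HIT | VC [13, 5, 9]
  [15] addr=0x3f blk=15 s=1: L1-HIT | VC [13, 5, 9]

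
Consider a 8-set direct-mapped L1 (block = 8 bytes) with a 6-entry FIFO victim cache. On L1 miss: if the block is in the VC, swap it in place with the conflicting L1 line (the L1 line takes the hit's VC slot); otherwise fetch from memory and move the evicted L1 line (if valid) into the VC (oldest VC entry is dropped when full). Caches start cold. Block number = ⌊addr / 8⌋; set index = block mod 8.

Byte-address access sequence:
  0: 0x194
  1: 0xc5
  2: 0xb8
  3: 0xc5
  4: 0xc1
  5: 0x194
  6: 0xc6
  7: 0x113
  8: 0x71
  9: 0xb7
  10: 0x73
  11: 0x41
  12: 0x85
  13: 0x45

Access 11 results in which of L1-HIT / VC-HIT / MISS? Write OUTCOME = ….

0: 0x194 (blk 50, set 2) → MISS  vc=[]
1: 0xc5 (blk 24, set 0) → MISS  vc=[]
2: 0xb8 (blk 23, set 7) → MISS  vc=[]
3: 0xc5 (blk 24, set 0) → L1-HIT  vc=[]
4: 0xc1 (blk 24, set 0) → L1-HIT  vc=[]
5: 0x194 (blk 50, set 2) → L1-HIT  vc=[]
6: 0xc6 (blk 24, set 0) → L1-HIT  vc=[]
7: 0x113 (blk 34, set 2) → MISS  vc=[50]
8: 0x71 (blk 14, set 6) → MISS  vc=[50]
9: 0xb7 (blk 22, set 6) → MISS  vc=[50, 14]
10: 0x73 (blk 14, set 6) → VC-HIT  vc=[50, 22]
11: 0x41 (blk 8, set 0) → MISS  vc=[50, 22, 24]
12: 0x85 (blk 16, set 0) → MISS  vc=[50, 22, 24, 8]
13: 0x45 (blk 8, set 0) → VC-HIT  vc=[50, 22, 24, 16]

OUTCOME = MISS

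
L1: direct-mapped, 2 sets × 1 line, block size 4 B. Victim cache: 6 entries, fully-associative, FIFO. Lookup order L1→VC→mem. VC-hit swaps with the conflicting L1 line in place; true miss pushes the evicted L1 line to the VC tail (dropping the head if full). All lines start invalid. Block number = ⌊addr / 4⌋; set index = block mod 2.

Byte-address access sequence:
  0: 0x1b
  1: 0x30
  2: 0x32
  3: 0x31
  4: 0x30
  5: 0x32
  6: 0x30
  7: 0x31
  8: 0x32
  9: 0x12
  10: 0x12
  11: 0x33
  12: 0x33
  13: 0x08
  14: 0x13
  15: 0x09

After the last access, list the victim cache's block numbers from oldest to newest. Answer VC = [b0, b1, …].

VC = [6, 4, 12]

0: 0x1b (blk 6, set 0) → MISS  vc=[]
1: 0x30 (blk 12, set 0) → MISS  vc=[6]
2: 0x32 (blk 12, set 0) → L1-HIT  vc=[6]
3: 0x31 (blk 12, set 0) → L1-HIT  vc=[6]
4: 0x30 (blk 12, set 0) → L1-HIT  vc=[6]
5: 0x32 (blk 12, set 0) → L1-HIT  vc=[6]
6: 0x30 (blk 12, set 0) → L1-HIT  vc=[6]
7: 0x31 (blk 12, set 0) → L1-HIT  vc=[6]
8: 0x32 (blk 12, set 0) → L1-HIT  vc=[6]
9: 0x12 (blk 4, set 0) → MISS  vc=[6, 12]
10: 0x12 (blk 4, set 0) → L1-HIT  vc=[6, 12]
11: 0x33 (blk 12, set 0) → VC-HIT  vc=[6, 4]
12: 0x33 (blk 12, set 0) → L1-HIT  vc=[6, 4]
13: 0x8 (blk 2, set 0) → MISS  vc=[6, 4, 12]
14: 0x13 (blk 4, set 0) → VC-HIT  vc=[6, 2, 12]
15: 0x9 (blk 2, set 0) → VC-HIT  vc=[6, 4, 12]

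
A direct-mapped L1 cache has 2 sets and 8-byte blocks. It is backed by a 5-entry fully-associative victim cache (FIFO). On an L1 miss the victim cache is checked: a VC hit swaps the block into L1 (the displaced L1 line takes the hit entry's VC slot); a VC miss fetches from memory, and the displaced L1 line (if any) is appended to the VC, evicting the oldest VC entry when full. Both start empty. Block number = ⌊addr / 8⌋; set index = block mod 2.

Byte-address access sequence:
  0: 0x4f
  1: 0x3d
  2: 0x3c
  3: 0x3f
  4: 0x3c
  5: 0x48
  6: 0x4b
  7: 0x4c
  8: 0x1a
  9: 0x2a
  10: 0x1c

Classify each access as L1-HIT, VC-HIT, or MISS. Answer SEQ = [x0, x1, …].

  [0] addr=0x4f blk=9 s=1: MISS | VC []
  [1] addr=0x3d blk=7 s=1: MISS | VC [9]
  [2] addr=0x3c blk=7 s=1: L1-HIT | VC [9]
  [3] addr=0x3f blk=7 s=1: L1-HIT | VC [9]
  [4] addr=0x3c blk=7 s=1: L1-HIT | VC [9]
  [5] addr=0x48 blk=9 s=1: VC-HIT | VC [7]
  [6] addr=0x4b blk=9 s=1: L1-HIT | VC [7]
  [7] addr=0x4c blk=9 s=1: L1-HIT | VC [7]
  [8] addr=0x1a blk=3 s=1: MISS | VC [7, 9]
  [9] addr=0x2a blk=5 s=1: MISS | VC [7, 9, 3]
  [10] addr=0x1c blk=3 s=1: VC-HIT | VC [7, 9, 5]

SEQ = [MISS, MISS, L1-HIT, L1-HIT, L1-HIT, VC-HIT, L1-HIT, L1-HIT, MISS, MISS, VC-HIT]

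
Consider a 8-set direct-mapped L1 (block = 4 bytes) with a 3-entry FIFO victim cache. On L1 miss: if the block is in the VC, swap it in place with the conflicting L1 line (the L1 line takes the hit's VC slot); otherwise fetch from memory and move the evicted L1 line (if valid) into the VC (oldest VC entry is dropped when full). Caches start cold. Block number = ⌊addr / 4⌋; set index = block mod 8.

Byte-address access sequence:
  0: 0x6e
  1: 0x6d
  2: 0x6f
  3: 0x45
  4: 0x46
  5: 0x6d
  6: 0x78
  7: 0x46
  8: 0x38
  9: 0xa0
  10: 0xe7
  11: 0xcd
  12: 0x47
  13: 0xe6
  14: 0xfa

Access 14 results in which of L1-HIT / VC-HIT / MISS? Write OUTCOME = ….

  [0] addr=0x6e blk=27 s=3: MISS | VC []
  [1] addr=0x6d blk=27 s=3: L1-HIT | VC []
  [2] addr=0x6f blk=27 s=3: L1-HIT | VC []
  [3] addr=0x45 blk=17 s=1: MISS | VC []
  [4] addr=0x46 blk=17 s=1: L1-HIT | VC []
  [5] addr=0x6d blk=27 s=3: L1-HIT | VC []
  [6] addr=0x78 blk=30 s=6: MISS | VC []
  [7] addr=0x46 blk=17 s=1: L1-HIT | VC []
  [8] addr=0x38 blk=14 s=6: MISS | VC [30]
  [9] addr=0xa0 blk=40 s=0: MISS | VC [30]
  [10] addr=0xe7 blk=57 s=1: MISS | VC [30, 17]
  [11] addr=0xcd blk=51 s=3: MISS | VC [30, 17, 27]
  [12] addr=0x47 blk=17 s=1: VC-HIT | VC [30, 57, 27]
  [13] addr=0xe6 blk=57 s=1: VC-HIT | VC [30, 17, 27]
  [14] addr=0xfa blk=62 s=6: MISS | VC [17, 27, 14]

OUTCOME = MISS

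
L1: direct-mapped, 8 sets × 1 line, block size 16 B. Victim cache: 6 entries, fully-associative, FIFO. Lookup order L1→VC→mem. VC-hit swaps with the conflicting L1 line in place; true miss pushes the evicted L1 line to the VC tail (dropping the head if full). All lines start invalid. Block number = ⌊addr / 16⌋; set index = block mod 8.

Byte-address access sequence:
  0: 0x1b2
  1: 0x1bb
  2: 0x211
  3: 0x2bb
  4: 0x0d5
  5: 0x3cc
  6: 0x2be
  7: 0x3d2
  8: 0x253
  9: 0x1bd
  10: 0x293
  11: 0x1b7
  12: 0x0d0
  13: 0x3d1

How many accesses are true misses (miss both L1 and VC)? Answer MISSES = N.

  [0] addr=0x1b2 blk=27 s=3: MISS | VC []
  [1] addr=0x1bb blk=27 s=3: L1-HIT | VC []
  [2] addr=0x211 blk=33 s=1: MISS | VC []
  [3] addr=0x2bb blk=43 s=3: MISS | VC [27]
  [4] addr=0xd5 blk=13 s=5: MISS | VC [27]
  [5] addr=0x3cc blk=60 s=4: MISS | VC [27]
  [6] addr=0x2be blk=43 s=3: L1-HIT | VC [27]
  [7] addr=0x3d2 blk=61 s=5: MISS | VC [27, 13]
  [8] addr=0x253 blk=37 s=5: MISS | VC [27, 13, 61]
  [9] addr=0x1bd blk=27 s=3: VC-HIT | VC [43, 13, 61]
  [10] addr=0x293 blk=41 s=1: MISS | VC [43, 13, 61, 33]
  [11] addr=0x1b7 blk=27 s=3: L1-HIT | VC [43, 13, 61, 33]
  [12] addr=0xd0 blk=13 s=5: VC-HIT | VC [43, 37, 61, 33]
  [13] addr=0x3d1 blk=61 s=5: VC-HIT | VC [43, 37, 13, 33]

MISSES = 8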